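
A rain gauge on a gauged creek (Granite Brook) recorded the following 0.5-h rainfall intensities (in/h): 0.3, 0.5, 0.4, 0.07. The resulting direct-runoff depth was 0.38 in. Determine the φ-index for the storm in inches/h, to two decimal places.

φ ≈ 0.15 in/h

Only the 3 blocks with intensity above φ contribute runoff: 0.3, 0.5, 0.4 in/h.
Σ(I−φ)·Δt = d  ⇒  (0.3+0.5+0.4 − 3φ)·0.5 = 0.38
φ = (1.200 − 0.38/0.5) / 3 = 0.15 in/h.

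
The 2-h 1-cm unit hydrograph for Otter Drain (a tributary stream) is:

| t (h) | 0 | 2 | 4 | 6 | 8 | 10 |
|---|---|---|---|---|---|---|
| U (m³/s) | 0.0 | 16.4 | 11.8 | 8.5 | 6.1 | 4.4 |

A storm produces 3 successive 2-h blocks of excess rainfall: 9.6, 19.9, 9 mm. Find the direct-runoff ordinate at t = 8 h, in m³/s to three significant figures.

Q ≈ 33.4 m³/s

By discrete convolution, Q_j = Σ (P_i / 10 mm) · U_{j−i}.
At t = 8 h (j=4): Q = (9.6/10)·6.1 + (19.9/10)·8.5 + (9/10)·11.8 = 33.4 m³/s.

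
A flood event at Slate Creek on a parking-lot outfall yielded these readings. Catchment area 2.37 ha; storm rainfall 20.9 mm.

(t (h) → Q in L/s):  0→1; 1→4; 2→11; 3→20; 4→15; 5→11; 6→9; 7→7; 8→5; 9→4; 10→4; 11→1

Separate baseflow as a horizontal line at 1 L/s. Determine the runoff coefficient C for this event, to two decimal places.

C ≈ 0.58

ΣQ_DR = 80.00 L/s; V = ΣQ_DR·Δt = 2.880 × 10^5 L.
Runoff depth d = V / A = 12.15 mm.
C = d / P = 12.15 / 20.9 = 0.58.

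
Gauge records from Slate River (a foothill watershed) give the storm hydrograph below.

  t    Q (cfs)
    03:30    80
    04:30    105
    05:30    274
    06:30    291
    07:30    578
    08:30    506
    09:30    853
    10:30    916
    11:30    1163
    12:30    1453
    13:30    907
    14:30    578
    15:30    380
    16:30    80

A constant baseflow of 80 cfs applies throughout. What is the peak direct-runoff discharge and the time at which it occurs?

Q_p = 1373.0 cfs at t = 12:30

Subtracting baseflow gives direct-runoff ordinates: 0.0, 25.0, 194.0, 211.0, 498.0, 426.0, 773.0, 836.0, 1083.0, 1373.0, 827.0, 498.0, 300.0, 0.0 cfs.
The maximum is 1373.0 cfs, occurring at the reading for t = 12:30.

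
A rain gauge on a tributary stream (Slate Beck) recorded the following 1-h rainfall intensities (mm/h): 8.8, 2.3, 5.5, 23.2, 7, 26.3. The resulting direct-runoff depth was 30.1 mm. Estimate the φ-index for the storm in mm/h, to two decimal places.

φ ≈ 9.70 mm/h

Only the 2 blocks with intensity above φ contribute runoff: 23.2, 26.3 mm/h.
Σ(I−φ)·Δt = d  ⇒  (23.2+26.3 − 2φ)·1 = 30.1
φ = (49.50 − 30.1/1) / 2 = 9.70 mm/h.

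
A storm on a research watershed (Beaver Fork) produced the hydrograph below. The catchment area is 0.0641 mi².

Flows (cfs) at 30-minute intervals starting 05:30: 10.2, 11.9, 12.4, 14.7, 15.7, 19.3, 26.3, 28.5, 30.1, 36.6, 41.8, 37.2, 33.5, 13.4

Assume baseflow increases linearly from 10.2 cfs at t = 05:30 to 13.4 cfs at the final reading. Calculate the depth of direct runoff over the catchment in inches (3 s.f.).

Direct runoff: 0.00, 1.45, 1.71, 3.76, 4.52, 7.87, 14.62, 16.58, 17.93, 24.18, 29.14, 24.29, 20.35, 0.00 cfs; ΣQ_DR = 166.4 cfs.
V = ΣQ_DR · Δt = 166.4 × 1800 s = 2.995 × 10^5 ft³.
Over A = 0.0641 mi², depth = V / A = 2.01 in.

d ≈ 2.01 in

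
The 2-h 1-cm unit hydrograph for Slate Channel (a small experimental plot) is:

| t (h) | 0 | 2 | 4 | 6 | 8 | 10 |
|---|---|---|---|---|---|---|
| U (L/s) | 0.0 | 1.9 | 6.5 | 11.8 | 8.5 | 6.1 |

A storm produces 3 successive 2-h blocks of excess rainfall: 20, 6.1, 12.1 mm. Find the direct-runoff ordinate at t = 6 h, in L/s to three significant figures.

By discrete convolution, Q_j = Σ (P_i / 10 mm) · U_{j−i}.
At t = 6 h (j=3): Q = (20/10)·11.8 + (6.1/10)·6.5 + (12.1/10)·1.9 = 29.9 L/s.

Q ≈ 29.9 L/s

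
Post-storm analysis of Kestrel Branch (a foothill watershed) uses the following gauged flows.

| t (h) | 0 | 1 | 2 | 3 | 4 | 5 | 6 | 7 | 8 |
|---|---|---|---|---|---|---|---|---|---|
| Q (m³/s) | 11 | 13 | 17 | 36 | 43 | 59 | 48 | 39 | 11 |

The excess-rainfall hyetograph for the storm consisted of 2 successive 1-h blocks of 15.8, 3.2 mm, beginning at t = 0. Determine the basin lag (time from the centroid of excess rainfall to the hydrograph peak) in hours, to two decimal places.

Centroid of excess rainfall: t_c = Σ P_i·t̄_i / ΣP_i = 0.6684 h (block centres at 0.5, 1.5 h).
Hydrograph peak occurs at t = 5 h, so basin lag t_L = 5 − 0.6684 = 4.33 h.

t_L ≈ 4.33 h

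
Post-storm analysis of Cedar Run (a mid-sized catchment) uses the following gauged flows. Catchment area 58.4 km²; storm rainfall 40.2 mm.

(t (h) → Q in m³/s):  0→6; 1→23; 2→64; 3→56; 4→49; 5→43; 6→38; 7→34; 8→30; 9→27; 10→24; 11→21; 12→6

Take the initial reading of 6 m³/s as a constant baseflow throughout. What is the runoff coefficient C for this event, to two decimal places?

C ≈ 0.53

ΣQ_DR = 343.0 m³/s; V = ΣQ_DR·Δt = 1.235 × 10^6 m³.
Runoff depth d = V / A = 21.14 mm.
C = d / P = 21.14 / 40.2 = 0.53.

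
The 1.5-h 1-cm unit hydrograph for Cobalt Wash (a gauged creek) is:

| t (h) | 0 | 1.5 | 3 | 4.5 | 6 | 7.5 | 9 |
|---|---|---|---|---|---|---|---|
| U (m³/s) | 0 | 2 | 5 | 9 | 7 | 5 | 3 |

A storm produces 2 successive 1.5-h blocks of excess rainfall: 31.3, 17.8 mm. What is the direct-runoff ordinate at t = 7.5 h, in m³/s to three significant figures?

Q ≈ 28.1 m³/s

By discrete convolution, Q_j = Σ (P_i / 10 mm) · U_{j−i}.
At t = 7.5 h (j=5): Q = (31.3/10)·5 + (17.8/10)·7 = 28.1 m³/s.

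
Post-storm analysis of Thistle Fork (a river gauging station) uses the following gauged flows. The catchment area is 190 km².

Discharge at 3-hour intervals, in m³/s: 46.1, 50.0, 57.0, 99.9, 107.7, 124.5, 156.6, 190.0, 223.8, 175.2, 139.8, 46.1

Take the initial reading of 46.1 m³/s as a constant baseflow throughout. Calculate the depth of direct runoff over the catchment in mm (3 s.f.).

Direct runoff: 0.0, 3.9, 10.9, 53.8, 61.6, 78.4, 110.5, 143.9, 177.7, 129.1, 93.7, 0.0 m³/s; ΣQ_DR = 863.5 m³/s.
V = ΣQ_DR · Δt = 863.5 × 10800 s = 9.326 × 10^6 m³.
Over A = 190 km², depth = V / A = 49.1 mm.

d ≈ 49.1 mm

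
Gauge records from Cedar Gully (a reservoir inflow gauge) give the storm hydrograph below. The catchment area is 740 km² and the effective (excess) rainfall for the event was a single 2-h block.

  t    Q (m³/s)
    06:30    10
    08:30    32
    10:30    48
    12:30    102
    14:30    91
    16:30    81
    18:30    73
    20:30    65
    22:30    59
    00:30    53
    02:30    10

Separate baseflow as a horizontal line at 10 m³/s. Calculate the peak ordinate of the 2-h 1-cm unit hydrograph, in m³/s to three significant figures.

U_p ≈ 184 m³/s

Direct runoff: 0.0, 22.0, 38.0, 92.0, 81.0, 71.0, 63.0, 55.0, 49.0, 43.0, 0.0 m³/s; ΣQ_DR = 514.0 m³/s, peak = 92.0 m³/s.
Runoff depth d = ΣQ_DR·Δt / A = 514.0 × 7200 / (740 km²) = 5.001 mm.
The 1-cm UH is the DRH scaled by (10 mm)/d, so U_p = 92.0 × 10/5.001 = 184 m³/s.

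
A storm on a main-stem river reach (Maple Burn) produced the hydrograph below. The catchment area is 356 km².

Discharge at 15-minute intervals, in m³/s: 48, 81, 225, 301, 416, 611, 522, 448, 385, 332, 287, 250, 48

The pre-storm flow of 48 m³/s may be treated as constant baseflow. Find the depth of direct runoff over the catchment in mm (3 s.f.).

d ≈ 8.42 mm

Direct runoff: 0.0, 33.0, 177.0, 253.0, 368.0, 563.0, 474.0, 400.0, 337.0, 284.0, 239.0, 202.0, 0.0 m³/s; ΣQ_DR = 3330 m³/s.
V = ΣQ_DR · Δt = 3330 × 900 s = 2.997 × 10^6 m³.
Over A = 356 km², depth = V / A = 8.42 mm.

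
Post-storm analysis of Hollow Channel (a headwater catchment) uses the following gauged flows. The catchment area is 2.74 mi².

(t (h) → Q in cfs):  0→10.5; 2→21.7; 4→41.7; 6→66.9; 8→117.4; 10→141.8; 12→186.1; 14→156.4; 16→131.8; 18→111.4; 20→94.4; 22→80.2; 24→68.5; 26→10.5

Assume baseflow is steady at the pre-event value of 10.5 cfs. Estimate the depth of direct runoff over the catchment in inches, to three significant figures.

d ≈ 1.24 in

Direct runoff: 0.0, 11.2, 31.2, 56.4, 106.9, 131.3, 175.6, 145.9, 121.3, 100.9, 83.9, 69.7, 58.0, 0.0 cfs; ΣQ_DR = 1092 cfs.
V = ΣQ_DR · Δt = 1092 × 7200 s = 7.865 × 10^6 ft³.
Over A = 2.74 mi², depth = V / A = 1.24 in.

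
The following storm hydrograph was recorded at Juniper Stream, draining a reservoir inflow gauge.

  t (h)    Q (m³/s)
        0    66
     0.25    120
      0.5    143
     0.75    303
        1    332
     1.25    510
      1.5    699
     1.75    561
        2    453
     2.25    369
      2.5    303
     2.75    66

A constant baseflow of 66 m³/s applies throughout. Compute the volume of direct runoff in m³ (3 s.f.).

V ≈ 2.82 × 10^6 m³

Direct-runoff ordinates (Q − Q_b): 0.0, 54.0, 77.0, 237.0, 266.0, 444.0, 633.0, 495.0, 387.0, 303.0, 237.0, 0.0 m³/s.
ΣQ_DR = 3133 m³/s.
With Δt = 0.25 h = 900 s, V = ΣQ_DR · Δt = 3133 × 900 = 2.82 × 10^6 m³.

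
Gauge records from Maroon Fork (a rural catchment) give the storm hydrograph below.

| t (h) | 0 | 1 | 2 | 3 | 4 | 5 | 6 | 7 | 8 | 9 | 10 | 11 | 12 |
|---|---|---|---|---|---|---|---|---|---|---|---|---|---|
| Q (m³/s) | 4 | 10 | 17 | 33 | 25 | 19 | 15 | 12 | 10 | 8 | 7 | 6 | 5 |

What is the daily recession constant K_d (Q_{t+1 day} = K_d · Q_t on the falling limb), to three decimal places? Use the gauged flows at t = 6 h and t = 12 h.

Between t = 6 h and t = 12 h the flow falls from 15 to 5 m³/s over 6×1 h = 6 h.
Per-interval ratio K = (5/15)^(1/6) = 0.8327; K_d = K^(24/1) = 0.012.

K_d ≈ 0.012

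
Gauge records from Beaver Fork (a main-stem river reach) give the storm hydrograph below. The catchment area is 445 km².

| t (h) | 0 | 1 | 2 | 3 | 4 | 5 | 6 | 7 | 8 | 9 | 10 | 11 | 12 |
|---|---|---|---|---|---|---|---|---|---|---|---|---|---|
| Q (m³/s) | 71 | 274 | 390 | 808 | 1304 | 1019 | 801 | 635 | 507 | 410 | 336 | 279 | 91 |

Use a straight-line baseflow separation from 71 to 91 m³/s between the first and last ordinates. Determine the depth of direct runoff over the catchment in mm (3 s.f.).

d ≈ 47.5 mm

Direct runoff: 0.00, 201.33, 315.67, 732.00, 1226.33, 939.67, 720.00, 552.33, 422.67, 324.00, 248.33, 189.67, 0.00 m³/s; ΣQ_DR = 5872 m³/s.
V = ΣQ_DR · Δt = 5872 × 3600 s = 2.114 × 10^7 m³.
Over A = 445 km², depth = V / A = 47.5 mm.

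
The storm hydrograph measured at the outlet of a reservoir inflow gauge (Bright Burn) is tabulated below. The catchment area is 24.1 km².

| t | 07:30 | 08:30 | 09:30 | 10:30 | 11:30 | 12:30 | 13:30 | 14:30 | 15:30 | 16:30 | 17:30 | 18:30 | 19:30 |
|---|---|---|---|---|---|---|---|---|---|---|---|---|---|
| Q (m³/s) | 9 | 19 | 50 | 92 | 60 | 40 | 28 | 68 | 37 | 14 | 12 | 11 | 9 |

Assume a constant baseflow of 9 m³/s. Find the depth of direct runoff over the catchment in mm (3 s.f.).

Direct runoff: 0.0, 10.0, 41.0, 83.0, 51.0, 31.0, 19.0, 59.0, 28.0, 5.0, 3.0, 2.0, 0.0 m³/s; ΣQ_DR = 332.0 m³/s.
V = ΣQ_DR · Δt = 332.0 × 3600 s = 1.195 × 10^6 m³.
Over A = 24.1 km², depth = V / A = 49.6 mm.

d ≈ 49.6 mm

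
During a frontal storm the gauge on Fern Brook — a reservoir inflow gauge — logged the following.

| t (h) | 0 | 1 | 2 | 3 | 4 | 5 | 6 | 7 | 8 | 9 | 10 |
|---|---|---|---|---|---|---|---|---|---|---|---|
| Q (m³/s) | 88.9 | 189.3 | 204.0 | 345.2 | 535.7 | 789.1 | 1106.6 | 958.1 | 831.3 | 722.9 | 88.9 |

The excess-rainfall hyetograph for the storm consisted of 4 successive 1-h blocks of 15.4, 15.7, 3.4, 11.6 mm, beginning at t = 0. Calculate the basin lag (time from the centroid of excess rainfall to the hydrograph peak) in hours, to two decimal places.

t_L ≈ 4.26 h

Centroid of excess rainfall: t_c = Σ P_i·t̄_i / ΣP_i = 1.7430 h (block centres at 0.5, 1.5, 2.5, 3.5 h).
Hydrograph peak occurs at t = 6 h, so basin lag t_L = 6 − 1.7430 = 4.26 h.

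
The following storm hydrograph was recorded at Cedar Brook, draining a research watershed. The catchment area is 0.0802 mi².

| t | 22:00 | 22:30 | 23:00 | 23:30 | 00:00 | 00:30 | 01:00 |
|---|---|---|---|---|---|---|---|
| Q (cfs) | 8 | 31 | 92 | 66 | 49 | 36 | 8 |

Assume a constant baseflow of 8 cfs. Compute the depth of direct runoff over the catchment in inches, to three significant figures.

Direct runoff: 0.0, 23.0, 84.0, 58.0, 41.0, 28.0, 0.0 cfs; ΣQ_DR = 234.0 cfs.
V = ΣQ_DR · Δt = 234.0 × 1800 s = 4.212 × 10^5 ft³.
Over A = 0.0802 mi², depth = V / A = 2.26 in.

d ≈ 2.26 in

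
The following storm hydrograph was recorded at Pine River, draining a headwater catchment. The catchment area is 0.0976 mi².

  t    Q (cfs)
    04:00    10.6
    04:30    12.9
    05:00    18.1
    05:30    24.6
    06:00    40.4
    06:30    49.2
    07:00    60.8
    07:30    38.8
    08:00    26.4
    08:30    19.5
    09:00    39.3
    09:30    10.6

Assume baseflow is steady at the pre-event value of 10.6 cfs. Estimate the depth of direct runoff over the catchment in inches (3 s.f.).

d ≈ 1.78 in

Direct runoff: 0.0, 2.3, 7.5, 14.0, 29.8, 38.6, 50.2, 28.2, 15.8, 8.9, 28.7, 0.0 cfs; ΣQ_DR = 224.0 cfs.
V = ΣQ_DR · Δt = 224.0 × 1800 s = 4.032 × 10^5 ft³.
Over A = 0.0976 mi², depth = V / A = 1.78 in.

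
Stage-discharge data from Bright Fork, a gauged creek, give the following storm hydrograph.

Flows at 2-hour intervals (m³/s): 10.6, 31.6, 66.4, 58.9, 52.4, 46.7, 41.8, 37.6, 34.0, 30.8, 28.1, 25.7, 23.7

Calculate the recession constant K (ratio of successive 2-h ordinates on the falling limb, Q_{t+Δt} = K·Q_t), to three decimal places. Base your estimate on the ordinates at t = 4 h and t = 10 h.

K ≈ 0.889

Using the recession-limb readings at t = 4 h and t = 10 h: Q falls from 66.4 to 46.7 m³/s over 3 intervals.
K = (Q₂/Q₁)^(1/3) = (46.7/66.4)^(1/3) = 0.889.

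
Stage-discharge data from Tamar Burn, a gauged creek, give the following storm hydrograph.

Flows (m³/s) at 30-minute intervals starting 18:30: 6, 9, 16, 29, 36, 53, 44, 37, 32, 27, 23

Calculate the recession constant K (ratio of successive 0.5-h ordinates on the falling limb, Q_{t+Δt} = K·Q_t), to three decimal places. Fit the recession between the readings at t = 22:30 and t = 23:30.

K ≈ 0.848

Using the recession-limb readings at t = 22:30 and t = 23:30: Q falls from 32 to 23 m³/s over 2 intervals.
K = (Q₂/Q₁)^(1/2) = (23/32)^(1/2) = 0.848.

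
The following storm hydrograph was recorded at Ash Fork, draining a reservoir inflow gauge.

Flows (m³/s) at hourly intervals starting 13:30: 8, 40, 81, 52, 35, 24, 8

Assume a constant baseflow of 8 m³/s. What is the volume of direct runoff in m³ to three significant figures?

V ≈ 6.91 × 10^5 m³

Direct-runoff ordinates (Q − Q_b): 0.0, 32.0, 73.0, 44.0, 27.0, 16.0, 0.0 m³/s.
ΣQ_DR = 192.0 m³/s.
With Δt = 1 h = 3600 s, V = ΣQ_DR · Δt = 192.0 × 3600 = 6.91 × 10^5 m³.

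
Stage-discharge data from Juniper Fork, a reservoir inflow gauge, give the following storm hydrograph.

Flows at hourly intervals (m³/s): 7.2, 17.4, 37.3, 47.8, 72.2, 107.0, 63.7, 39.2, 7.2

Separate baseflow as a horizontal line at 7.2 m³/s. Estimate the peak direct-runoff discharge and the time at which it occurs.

Subtracting baseflow gives direct-runoff ordinates: 0.0, 10.2, 30.1, 40.6, 65.0, 99.8, 56.5, 32.0, 0.0 m³/s.
The maximum is 99.8 m³/s, occurring at the reading for t = 5 h.

Q_p = 99.8 m³/s at t = 5 h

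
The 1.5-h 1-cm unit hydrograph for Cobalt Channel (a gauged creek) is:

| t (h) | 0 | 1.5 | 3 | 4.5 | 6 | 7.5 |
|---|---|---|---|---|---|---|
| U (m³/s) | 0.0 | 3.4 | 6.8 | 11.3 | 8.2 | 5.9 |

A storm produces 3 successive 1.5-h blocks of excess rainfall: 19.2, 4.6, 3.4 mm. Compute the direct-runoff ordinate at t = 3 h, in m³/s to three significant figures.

By discrete convolution, Q_j = Σ (P_i / 10 mm) · U_{j−i}.
At t = 3 h (j=2): Q = (19.2/10)·6.8 + (4.6/10)·3.4 + (3.4/10)·0.0 = 14.6 m³/s.

Q ≈ 14.6 m³/s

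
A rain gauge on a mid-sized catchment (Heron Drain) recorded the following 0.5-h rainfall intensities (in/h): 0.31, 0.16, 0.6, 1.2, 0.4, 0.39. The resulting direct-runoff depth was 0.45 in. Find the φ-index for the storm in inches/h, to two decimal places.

Only the 2 blocks with intensity above φ contribute runoff: 0.6, 1.2 in/h.
Σ(I−φ)·Δt = d  ⇒  (0.6+1.2 − 2φ)·0.5 = 0.45
φ = (1.800 − 0.45/0.5) / 2 = 0.45 in/h.

φ ≈ 0.45 in/h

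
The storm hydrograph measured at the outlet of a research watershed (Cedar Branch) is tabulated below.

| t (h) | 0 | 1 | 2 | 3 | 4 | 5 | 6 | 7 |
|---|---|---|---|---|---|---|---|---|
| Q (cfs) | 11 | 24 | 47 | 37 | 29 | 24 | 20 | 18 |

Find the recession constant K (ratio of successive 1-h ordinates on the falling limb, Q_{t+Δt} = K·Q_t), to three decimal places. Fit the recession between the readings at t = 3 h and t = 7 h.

Using the recession-limb readings at t = 3 h and t = 7 h: Q falls from 37 to 18 cfs over 4 intervals.
K = (Q₂/Q₁)^(1/4) = (18/37)^(1/4) = 0.835.

K ≈ 0.835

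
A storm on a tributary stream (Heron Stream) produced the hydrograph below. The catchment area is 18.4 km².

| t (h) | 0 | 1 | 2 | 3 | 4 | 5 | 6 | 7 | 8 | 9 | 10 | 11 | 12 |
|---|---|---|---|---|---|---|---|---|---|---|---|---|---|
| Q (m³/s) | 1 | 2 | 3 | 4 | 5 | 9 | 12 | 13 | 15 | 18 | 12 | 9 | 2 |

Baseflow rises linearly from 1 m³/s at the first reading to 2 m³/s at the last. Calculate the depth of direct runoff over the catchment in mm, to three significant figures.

Direct runoff: 0.00, 0.92, 1.83, 2.75, 3.67, 7.58, 10.50, 11.42, 13.33, 16.25, 10.17, 7.08, 0.00 m³/s; ΣQ_DR = 85.50 m³/s.
V = ΣQ_DR · Δt = 85.50 × 3600 s = 3.078 × 10^5 m³.
Over A = 18.4 km², depth = V / A = 16.7 mm.

d ≈ 16.7 mm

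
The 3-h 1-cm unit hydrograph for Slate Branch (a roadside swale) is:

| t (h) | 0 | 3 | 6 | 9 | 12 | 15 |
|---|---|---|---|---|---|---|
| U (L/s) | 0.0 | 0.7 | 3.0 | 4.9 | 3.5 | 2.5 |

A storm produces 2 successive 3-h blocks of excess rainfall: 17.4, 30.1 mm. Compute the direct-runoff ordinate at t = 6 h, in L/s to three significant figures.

By discrete convolution, Q_j = Σ (P_i / 10 mm) · U_{j−i}.
At t = 6 h (j=2): Q = (17.4/10)·3.0 + (30.1/10)·0.7 = 7.33 L/s.

Q ≈ 7.33 L/s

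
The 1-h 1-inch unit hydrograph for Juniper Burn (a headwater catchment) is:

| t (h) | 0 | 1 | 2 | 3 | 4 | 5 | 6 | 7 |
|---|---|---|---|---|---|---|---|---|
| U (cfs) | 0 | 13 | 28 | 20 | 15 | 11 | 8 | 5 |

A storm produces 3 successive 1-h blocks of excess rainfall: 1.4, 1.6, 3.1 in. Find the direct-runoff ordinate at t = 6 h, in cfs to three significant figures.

Q ≈ 75.3 cfs

By discrete convolution, Q_j = Σ (P_i / 1 in) · U_{j−i}.
At t = 6 h (j=6): Q = (1.4/1)·8 + (1.6/1)·11 + (3.1/1)·15 = 75.3 cfs.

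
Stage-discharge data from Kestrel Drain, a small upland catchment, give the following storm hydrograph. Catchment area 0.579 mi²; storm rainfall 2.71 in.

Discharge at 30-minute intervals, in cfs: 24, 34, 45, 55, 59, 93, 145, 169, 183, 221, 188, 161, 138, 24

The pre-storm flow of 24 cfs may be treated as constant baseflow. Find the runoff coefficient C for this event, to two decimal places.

C ≈ 0.59

ΣQ_DR = 1203 cfs; V = ΣQ_DR·Δt = 2.165 × 10^6 ft³.
Runoff depth d = V / A = 1.610 in.
C = d / P = 1.610 / 2.71 = 0.59.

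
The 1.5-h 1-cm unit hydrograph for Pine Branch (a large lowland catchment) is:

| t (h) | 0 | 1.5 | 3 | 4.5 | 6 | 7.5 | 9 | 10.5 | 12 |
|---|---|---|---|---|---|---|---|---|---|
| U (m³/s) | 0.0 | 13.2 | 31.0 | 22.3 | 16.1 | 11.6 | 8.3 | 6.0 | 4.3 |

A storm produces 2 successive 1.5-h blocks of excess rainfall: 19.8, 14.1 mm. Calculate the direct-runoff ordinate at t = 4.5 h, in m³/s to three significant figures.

Q ≈ 87.9 m³/s

By discrete convolution, Q_j = Σ (P_i / 10 mm) · U_{j−i}.
At t = 4.5 h (j=3): Q = (19.8/10)·22.3 + (14.1/10)·31.0 = 87.9 m³/s.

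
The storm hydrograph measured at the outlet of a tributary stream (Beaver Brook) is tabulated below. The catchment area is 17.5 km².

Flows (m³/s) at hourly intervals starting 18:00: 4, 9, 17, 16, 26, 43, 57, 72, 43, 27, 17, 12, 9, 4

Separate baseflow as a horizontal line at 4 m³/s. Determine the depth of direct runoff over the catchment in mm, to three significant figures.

Direct runoff: 0.0, 5.0, 13.0, 12.0, 22.0, 39.0, 53.0, 68.0, 39.0, 23.0, 13.0, 8.0, 5.0, 0.0 m³/s; ΣQ_DR = 300.0 m³/s.
V = ΣQ_DR · Δt = 300.0 × 3600 s = 1.080 × 10^6 m³.
Over A = 17.5 km², depth = V / A = 61.7 mm.

d ≈ 61.7 mm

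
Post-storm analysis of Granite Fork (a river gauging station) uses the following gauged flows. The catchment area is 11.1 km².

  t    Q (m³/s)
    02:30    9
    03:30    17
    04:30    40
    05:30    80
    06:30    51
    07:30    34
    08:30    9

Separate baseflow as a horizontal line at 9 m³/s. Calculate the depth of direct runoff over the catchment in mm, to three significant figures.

d ≈ 57.4 mm

Direct runoff: 0.0, 8.0, 31.0, 71.0, 42.0, 25.0, 0.0 m³/s; ΣQ_DR = 177.0 m³/s.
V = ΣQ_DR · Δt = 177.0 × 3600 s = 6.372 × 10^5 m³.
Over A = 11.1 km², depth = V / A = 57.4 mm.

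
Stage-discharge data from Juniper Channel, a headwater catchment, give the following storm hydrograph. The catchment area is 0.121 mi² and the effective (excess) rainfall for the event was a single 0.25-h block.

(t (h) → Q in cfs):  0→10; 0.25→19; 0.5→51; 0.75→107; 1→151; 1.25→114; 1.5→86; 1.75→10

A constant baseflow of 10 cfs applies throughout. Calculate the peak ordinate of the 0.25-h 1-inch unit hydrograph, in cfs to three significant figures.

U_p ≈ 94.1 cfs

Direct runoff: 0.0, 9.0, 41.0, 97.0, 141.0, 104.0, 76.0, 0.0 cfs; ΣQ_DR = 468.0 cfs, peak = 141.0 cfs.
Runoff depth d = ΣQ_DR·Δt / A = 468.0 × 900 / (0.121 mi²) = 1.498 in.
The 1-inch UH is the DRH scaled by (1 in)/d, so U_p = 141.0 × 1/1.498 = 94.1 cfs.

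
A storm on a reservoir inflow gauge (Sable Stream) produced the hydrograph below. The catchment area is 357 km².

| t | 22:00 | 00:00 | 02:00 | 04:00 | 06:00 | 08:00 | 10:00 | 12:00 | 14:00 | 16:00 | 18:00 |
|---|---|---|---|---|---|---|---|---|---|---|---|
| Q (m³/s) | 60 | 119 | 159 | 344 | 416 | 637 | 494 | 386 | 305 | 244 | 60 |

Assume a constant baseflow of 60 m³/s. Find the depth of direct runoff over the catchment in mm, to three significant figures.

d ≈ 51.7 mm

Direct runoff: 0.0, 59.0, 99.0, 284.0, 356.0, 577.0, 434.0, 326.0, 245.0, 184.0, 0.0 m³/s; ΣQ_DR = 2564 m³/s.
V = ΣQ_DR · Δt = 2564 × 7200 s = 1.846 × 10^7 m³.
Over A = 357 km², depth = V / A = 51.7 mm.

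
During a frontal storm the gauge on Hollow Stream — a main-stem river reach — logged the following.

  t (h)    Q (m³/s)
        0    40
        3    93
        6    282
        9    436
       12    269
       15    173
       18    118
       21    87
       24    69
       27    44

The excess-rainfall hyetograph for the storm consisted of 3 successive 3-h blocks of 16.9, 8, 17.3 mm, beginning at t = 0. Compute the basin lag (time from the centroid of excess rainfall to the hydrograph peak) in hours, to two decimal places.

Centroid of excess rainfall: t_c = Σ P_i·t̄_i / ΣP_i = 4.5284 h (block centres at 1.5, 4.5, 7.5 h).
Hydrograph peak occurs at t = 9 h, so basin lag t_L = 9 − 4.5284 = 4.47 h.

t_L ≈ 4.47 h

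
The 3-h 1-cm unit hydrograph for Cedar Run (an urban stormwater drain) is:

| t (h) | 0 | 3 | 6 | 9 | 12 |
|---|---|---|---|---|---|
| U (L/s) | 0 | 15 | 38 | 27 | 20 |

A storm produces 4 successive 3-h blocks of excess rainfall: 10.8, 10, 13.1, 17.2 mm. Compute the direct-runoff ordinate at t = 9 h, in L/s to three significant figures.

By discrete convolution, Q_j = Σ (P_i / 10 mm) · U_{j−i}.
At t = 9 h (j=3): Q = (10.8/10)·27 + (10/10)·38 + (13.1/10)·15 + (17.2/10)·0 = 86.8 L/s.

Q ≈ 86.8 L/s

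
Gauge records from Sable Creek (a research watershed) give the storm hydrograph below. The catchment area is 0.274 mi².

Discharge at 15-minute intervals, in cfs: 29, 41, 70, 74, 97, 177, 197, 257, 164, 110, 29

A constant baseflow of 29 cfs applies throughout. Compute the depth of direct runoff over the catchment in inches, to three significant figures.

d ≈ 1.31 in

Direct runoff: 0.0, 12.0, 41.0, 45.0, 68.0, 148.0, 168.0, 228.0, 135.0, 81.0, 0.0 cfs; ΣQ_DR = 926.0 cfs.
V = ΣQ_DR · Δt = 926.0 × 900 s = 8.334 × 10^5 ft³.
Over A = 0.274 mi², depth = V / A = 1.31 in.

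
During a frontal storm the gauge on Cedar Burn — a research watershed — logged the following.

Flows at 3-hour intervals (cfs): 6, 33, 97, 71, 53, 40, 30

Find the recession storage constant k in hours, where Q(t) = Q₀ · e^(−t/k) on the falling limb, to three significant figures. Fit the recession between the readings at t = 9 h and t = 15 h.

k ≈ 10.5 h

On the falling limb, Q drops from 71 to 40 cfs between t = 9 h and t = 15 h (Δt = 6 h).
k = −Δt / ln(Q₂/Q₁) = −6 / ln(40/71) = 10.5 h.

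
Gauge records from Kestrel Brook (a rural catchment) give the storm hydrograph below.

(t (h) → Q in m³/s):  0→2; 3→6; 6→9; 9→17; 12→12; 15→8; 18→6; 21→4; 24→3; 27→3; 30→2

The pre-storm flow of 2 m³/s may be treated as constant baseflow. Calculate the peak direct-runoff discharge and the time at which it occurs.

Q_p = 15.0 m³/s at t = 9 h

Subtracting baseflow gives direct-runoff ordinates: 0.0, 4.0, 7.0, 15.0, 10.0, 6.0, 4.0, 2.0, 1.0, 1.0, 0.0 m³/s.
The maximum is 15.0 m³/s, occurring at the reading for t = 9 h.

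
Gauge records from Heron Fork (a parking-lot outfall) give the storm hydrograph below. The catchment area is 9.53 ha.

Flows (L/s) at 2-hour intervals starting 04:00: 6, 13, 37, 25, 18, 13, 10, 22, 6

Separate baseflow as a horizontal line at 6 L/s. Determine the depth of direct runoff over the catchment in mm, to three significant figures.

d ≈ 7.25 mm

Direct runoff: 0.0, 7.0, 31.0, 19.0, 12.0, 7.0, 4.0, 16.0, 0.0 L/s; ΣQ_DR = 96.00 L/s.
V = ΣQ_DR · Δt = 96.00 × 7200 s = 6.912 × 10^5 L.
Over A = 9.53 ha, depth = V / A = 7.25 mm.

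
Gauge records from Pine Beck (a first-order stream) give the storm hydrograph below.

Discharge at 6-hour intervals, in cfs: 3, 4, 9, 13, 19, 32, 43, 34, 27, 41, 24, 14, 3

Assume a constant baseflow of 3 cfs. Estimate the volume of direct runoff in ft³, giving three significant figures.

Direct-runoff ordinates (Q − Q_b): 0.0, 1.0, 6.0, 10.0, 16.0, 29.0, 40.0, 31.0, 24.0, 38.0, 21.0, 11.0, 0.0 cfs.
ΣQ_DR = 227.0 cfs.
With Δt = 6 h = 21600 s, V = ΣQ_DR · Δt = 227.0 × 21600 = 4.90 × 10^6 ft³.

V ≈ 4.90 × 10^6 ft³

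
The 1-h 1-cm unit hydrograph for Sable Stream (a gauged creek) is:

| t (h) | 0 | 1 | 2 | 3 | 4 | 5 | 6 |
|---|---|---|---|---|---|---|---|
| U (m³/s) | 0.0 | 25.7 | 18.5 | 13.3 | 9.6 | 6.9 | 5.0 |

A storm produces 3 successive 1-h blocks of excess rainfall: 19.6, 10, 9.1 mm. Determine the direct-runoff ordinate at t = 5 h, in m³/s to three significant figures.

Q ≈ 35.2 m³/s

By discrete convolution, Q_j = Σ (P_i / 10 mm) · U_{j−i}.
At t = 5 h (j=5): Q = (19.6/10)·6.9 + (10/10)·9.6 + (9.1/10)·13.3 = 35.2 m³/s.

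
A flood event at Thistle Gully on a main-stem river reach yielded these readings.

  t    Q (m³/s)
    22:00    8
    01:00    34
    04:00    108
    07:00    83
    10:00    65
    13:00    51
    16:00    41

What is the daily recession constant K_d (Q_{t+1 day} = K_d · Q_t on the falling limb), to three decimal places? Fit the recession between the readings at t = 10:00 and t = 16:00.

Between t = 10:00 and t = 16:00 the flow falls from 65 to 41 m³/s over 2×3 h = 6 h.
Per-interval ratio K = (41/65)^(1/2) = 0.7942; K_d = K^(24/3) = 0.158.

K_d ≈ 0.158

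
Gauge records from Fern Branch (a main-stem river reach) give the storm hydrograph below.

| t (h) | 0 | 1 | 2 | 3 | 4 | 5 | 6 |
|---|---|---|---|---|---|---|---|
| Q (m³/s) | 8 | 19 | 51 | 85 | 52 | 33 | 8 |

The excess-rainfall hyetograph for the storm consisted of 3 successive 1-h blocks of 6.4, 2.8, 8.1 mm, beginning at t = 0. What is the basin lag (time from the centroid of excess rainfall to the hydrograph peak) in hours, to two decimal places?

t_L ≈ 1.40 h

Centroid of excess rainfall: t_c = Σ P_i·t̄_i / ΣP_i = 1.5983 h (block centres at 0.5, 1.5, 2.5 h).
Hydrograph peak occurs at t = 3 h, so basin lag t_L = 3 − 1.5983 = 1.40 h.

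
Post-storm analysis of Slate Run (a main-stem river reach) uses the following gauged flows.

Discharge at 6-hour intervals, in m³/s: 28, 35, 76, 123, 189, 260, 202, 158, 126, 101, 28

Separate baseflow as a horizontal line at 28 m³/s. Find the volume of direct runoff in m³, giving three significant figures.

V ≈ 2.20 × 10^7 m³

Direct-runoff ordinates (Q − Q_b): 0.0, 7.0, 48.0, 95.0, 161.0, 232.0, 174.0, 130.0, 98.0, 73.0, 0.0 m³/s.
ΣQ_DR = 1018 m³/s.
With Δt = 6 h = 21600 s, V = ΣQ_DR · Δt = 1018 × 21600 = 2.20 × 10^7 m³.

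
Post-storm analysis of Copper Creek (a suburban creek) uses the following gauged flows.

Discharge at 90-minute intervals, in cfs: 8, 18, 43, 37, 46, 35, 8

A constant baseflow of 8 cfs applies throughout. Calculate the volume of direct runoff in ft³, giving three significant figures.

V ≈ 7.51 × 10^5 ft³

Direct-runoff ordinates (Q − Q_b): 0.0, 10.0, 35.0, 29.0, 38.0, 27.0, 0.0 cfs.
ΣQ_DR = 139.0 cfs.
With Δt = 1.5 h = 5400 s, V = ΣQ_DR · Δt = 139.0 × 5400 = 7.51 × 10^5 ft³.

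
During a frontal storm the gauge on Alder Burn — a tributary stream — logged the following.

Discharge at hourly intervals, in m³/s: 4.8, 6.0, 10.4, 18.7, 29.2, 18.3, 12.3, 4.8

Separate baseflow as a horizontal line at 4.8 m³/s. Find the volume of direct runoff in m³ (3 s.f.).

Direct-runoff ordinates (Q − Q_b): 0.0, 1.2, 5.6, 13.9, 24.4, 13.5, 7.5, 0.0 m³/s.
ΣQ_DR = 66.10 m³/s.
With Δt = 1 h = 3600 s, V = ΣQ_DR · Δt = 66.10 × 3600 = 2.38 × 10^5 m³.

V ≈ 2.38 × 10^5 m³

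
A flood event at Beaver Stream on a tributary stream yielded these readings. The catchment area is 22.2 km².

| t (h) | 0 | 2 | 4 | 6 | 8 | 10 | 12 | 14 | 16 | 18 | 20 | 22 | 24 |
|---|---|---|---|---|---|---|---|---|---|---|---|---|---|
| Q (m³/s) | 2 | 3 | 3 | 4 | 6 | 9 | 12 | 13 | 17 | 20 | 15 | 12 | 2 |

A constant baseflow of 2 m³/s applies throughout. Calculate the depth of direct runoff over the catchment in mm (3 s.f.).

d ≈ 29.8 mm

Direct runoff: 0.0, 1.0, 1.0, 2.0, 4.0, 7.0, 10.0, 11.0, 15.0, 18.0, 13.0, 10.0, 0.0 m³/s; ΣQ_DR = 92.00 m³/s.
V = ΣQ_DR · Δt = 92.00 × 7200 s = 6.624 × 10^5 m³.
Over A = 22.2 km², depth = V / A = 29.8 mm.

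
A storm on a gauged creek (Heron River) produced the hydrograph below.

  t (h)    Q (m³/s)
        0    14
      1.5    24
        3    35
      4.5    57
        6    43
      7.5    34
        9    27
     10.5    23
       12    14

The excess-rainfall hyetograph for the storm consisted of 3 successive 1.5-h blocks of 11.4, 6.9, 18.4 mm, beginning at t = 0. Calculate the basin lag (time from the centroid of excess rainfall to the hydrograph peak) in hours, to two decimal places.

t_L ≈ 1.96 h

Centroid of excess rainfall: t_c = Σ P_i·t̄_i / ΣP_i = 2.5361 h (block centres at 0.75, 2.25, 3.75 h).
Hydrograph peak occurs at t = 4.5 h, so basin lag t_L = 4.5 − 2.5361 = 1.96 h.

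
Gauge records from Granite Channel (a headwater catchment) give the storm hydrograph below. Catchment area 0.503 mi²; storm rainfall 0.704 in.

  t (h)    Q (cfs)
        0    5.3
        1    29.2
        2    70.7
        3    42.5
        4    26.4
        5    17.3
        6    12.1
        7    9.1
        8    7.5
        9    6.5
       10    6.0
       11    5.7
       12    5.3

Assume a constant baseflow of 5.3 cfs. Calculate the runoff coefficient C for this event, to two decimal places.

C ≈ 0.76

ΣQ_DR = 174.7 cfs; V = ΣQ_DR·Δt = 6.289 × 10^5 ft³.
Runoff depth d = V / A = 0.5382 in.
C = d / P = 0.5382 / 0.704 = 0.76.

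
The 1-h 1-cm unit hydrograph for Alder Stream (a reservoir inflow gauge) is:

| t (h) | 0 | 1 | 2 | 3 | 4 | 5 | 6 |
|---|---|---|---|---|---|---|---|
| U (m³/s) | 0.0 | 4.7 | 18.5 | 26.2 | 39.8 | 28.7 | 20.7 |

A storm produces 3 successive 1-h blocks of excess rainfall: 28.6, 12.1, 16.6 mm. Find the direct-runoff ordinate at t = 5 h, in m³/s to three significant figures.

By discrete convolution, Q_j = Σ (P_i / 10 mm) · U_{j−i}.
At t = 5 h (j=5): Q = (28.6/10)·28.7 + (12.1/10)·39.8 + (16.6/10)·26.2 = 174 m³/s.

Q ≈ 174 m³/s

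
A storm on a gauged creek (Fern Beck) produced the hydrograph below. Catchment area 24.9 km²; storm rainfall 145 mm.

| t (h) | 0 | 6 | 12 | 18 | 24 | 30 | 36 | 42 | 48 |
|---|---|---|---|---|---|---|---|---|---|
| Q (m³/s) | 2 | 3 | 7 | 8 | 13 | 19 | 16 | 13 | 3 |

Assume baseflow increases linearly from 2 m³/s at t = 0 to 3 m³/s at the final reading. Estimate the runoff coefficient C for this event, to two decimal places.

C ≈ 0.37

ΣQ_DR = 61.50 m³/s; V = ΣQ_DR·Δt = 1.328 × 10^6 m³.
Runoff depth d = V / A = 53.35 mm.
C = d / P = 53.35 / 145 = 0.37.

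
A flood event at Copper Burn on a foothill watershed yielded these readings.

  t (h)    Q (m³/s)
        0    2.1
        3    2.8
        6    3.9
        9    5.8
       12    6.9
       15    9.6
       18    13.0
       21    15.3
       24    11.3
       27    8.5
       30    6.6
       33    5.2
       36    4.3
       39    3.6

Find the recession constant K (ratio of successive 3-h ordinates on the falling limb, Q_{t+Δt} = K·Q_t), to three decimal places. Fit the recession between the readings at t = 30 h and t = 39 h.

Using the recession-limb readings at t = 30 h and t = 39 h: Q falls from 6.6 to 3.6 m³/s over 3 intervals.
K = (Q₂/Q₁)^(1/3) = (3.6/6.6)^(1/3) = 0.817.

K ≈ 0.817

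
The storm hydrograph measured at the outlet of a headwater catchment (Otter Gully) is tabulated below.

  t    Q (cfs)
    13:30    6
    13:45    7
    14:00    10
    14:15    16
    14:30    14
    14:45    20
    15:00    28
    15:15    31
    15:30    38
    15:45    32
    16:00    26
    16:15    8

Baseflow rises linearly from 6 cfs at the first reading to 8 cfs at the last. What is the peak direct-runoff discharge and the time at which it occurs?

Subtracting baseflow gives direct-runoff ordinates: 0.00, 0.82, 3.64, 9.45, 7.27, 13.09, 20.91, 23.73, 30.55, 24.36, 18.18, 0.00 cfs.
The maximum is 30.55 cfs, occurring at the reading for t = 15:30.

Q_p = 30.55 cfs at t = 15:30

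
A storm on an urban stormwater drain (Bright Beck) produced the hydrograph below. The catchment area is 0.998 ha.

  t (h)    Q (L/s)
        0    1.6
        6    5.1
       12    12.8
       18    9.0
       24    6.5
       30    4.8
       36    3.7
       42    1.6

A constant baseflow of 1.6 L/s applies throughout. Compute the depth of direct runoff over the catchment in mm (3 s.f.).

Direct runoff: 0.0, 3.5, 11.2, 7.4, 4.9, 3.2, 2.1, 0.0 L/s; ΣQ_DR = 32.30 L/s.
V = ΣQ_DR · Δt = 32.30 × 21600 s = 6.977 × 10^5 L.
Over A = 0.998 ha, depth = V / A = 69.9 mm.

d ≈ 69.9 mm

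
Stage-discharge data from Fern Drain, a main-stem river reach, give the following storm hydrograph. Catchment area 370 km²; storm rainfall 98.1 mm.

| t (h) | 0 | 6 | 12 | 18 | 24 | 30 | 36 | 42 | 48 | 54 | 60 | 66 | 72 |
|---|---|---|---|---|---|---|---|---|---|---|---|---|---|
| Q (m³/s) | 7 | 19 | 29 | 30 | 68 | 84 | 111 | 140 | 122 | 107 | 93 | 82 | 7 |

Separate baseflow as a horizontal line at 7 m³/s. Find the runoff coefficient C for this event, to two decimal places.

C ≈ 0.48

ΣQ_DR = 808.0 m³/s; V = ΣQ_DR·Δt = 1.745 × 10^7 m³.
Runoff depth d = V / A = 47.17 mm.
C = d / P = 47.17 / 98.1 = 0.48.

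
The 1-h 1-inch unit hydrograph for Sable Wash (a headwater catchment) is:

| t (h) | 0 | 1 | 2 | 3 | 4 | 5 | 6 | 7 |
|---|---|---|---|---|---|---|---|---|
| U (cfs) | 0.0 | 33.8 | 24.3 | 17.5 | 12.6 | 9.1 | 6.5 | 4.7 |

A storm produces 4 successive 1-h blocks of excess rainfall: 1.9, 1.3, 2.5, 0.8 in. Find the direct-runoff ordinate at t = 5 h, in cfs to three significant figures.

By discrete convolution, Q_j = Σ (P_i / 1 in) · U_{j−i}.
At t = 5 h (j=5): Q = (1.9/1)·9.1 + (1.3/1)·12.6 + (2.5/1)·17.5 + (0.8/1)·24.3 = 96.9 cfs.

Q ≈ 96.9 cfs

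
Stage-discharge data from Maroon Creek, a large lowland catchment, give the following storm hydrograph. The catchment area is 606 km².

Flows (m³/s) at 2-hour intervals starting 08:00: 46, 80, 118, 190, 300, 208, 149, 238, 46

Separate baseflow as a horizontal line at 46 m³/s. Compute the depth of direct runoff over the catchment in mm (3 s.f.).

d ≈ 11.4 mm

Direct runoff: 0.0, 34.0, 72.0, 144.0, 254.0, 162.0, 103.0, 192.0, 0.0 m³/s; ΣQ_DR = 961.0 m³/s.
V = ΣQ_DR · Δt = 961.0 × 7200 s = 6.919 × 10^6 m³.
Over A = 606 km², depth = V / A = 11.4 mm.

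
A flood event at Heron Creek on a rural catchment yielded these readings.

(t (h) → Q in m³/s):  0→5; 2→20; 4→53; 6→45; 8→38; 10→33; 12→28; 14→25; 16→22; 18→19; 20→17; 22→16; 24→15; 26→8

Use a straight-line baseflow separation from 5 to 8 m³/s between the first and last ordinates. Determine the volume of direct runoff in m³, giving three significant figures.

V ≈ 1.82 × 10^6 m³

Direct-runoff ordinates (Q − Q_b): 0.00, 14.77, 47.54, 39.31, 32.08, 26.85, 21.62, 18.38, 15.15, 11.92, 9.69, 8.46, 7.23, 0.00 m³/s.
ΣQ_DR = 253.0 m³/s.
With Δt = 2 h = 7200 s, V = ΣQ_DR · Δt = 253.0 × 7200 = 1.82 × 10^6 m³.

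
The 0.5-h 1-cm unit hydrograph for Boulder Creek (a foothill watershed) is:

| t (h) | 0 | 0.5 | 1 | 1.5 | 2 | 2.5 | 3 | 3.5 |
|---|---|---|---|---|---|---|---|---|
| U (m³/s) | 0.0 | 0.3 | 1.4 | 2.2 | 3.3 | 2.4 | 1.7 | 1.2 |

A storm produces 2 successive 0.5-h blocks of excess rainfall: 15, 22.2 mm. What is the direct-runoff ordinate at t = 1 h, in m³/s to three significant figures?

By discrete convolution, Q_j = Σ (P_i / 10 mm) · U_{j−i}.
At t = 1 h (j=2): Q = (15/10)·1.4 + (22.2/10)·0.3 = 2.77 m³/s.

Q ≈ 2.77 m³/s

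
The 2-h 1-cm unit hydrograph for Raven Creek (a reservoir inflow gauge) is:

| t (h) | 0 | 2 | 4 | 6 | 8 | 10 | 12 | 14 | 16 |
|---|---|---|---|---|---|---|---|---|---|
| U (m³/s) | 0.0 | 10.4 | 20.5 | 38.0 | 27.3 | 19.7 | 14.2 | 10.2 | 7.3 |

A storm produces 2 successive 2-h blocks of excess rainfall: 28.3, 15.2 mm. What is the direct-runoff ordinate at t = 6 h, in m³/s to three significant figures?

By discrete convolution, Q_j = Σ (P_i / 10 mm) · U_{j−i}.
At t = 6 h (j=3): Q = (28.3/10)·38.0 + (15.2/10)·20.5 = 139 m³/s.

Q ≈ 139 m³/s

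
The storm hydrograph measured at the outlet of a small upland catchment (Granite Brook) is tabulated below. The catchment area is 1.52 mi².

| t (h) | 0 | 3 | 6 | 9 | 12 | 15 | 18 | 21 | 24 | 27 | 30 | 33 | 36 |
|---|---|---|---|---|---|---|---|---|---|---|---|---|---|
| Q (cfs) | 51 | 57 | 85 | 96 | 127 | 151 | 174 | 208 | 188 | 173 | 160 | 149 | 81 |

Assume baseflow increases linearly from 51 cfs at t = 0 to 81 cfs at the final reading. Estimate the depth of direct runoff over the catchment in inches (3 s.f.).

d ≈ 2.58 in

Direct runoff: 0.00, 3.50, 29.00, 37.50, 66.00, 87.50, 108.00, 139.50, 117.00, 99.50, 84.00, 70.50, 0.00 cfs; ΣQ_DR = 842.0 cfs.
V = ΣQ_DR · Δt = 842.0 × 10800 s = 9.094 × 10^6 ft³.
Over A = 1.52 mi², depth = V / A = 2.58 in.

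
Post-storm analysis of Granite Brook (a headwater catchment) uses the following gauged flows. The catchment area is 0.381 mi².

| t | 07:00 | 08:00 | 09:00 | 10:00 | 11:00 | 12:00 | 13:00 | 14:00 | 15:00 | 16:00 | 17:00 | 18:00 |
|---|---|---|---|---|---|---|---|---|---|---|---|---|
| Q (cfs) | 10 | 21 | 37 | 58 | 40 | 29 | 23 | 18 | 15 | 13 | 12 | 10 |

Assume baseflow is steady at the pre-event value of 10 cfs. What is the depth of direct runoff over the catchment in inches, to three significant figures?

d ≈ 0.675 in

Direct runoff: 0.0, 11.0, 27.0, 48.0, 30.0, 19.0, 13.0, 8.0, 5.0, 3.0, 2.0, 0.0 cfs; ΣQ_DR = 166.0 cfs.
V = ΣQ_DR · Δt = 166.0 × 3600 s = 5.976 × 10^5 ft³.
Over A = 0.381 mi², depth = V / A = 0.675 in.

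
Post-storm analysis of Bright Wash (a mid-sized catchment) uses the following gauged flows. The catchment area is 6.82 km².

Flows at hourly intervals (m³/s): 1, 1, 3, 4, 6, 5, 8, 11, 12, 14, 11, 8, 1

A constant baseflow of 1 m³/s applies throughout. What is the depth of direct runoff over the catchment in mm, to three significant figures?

Direct runoff: 0.0, 0.0, 2.0, 3.0, 5.0, 4.0, 7.0, 10.0, 11.0, 13.0, 10.0, 7.0, 0.0 m³/s; ΣQ_DR = 72.00 m³/s.
V = ΣQ_DR · Δt = 72.00 × 3600 s = 2.592 × 10^5 m³.
Over A = 6.82 km², depth = V / A = 38.0 mm.

d ≈ 38.0 mm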